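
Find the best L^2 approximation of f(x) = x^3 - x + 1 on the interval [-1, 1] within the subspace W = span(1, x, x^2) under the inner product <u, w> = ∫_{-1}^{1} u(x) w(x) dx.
g(x) = 1 - 2*x/5

The best approximation g ∈ W is the orthogonal projection of f onto W. Writing g = a_0 + a_1 x + a_2 x^2, the coefficients solve the normal equations G · a = b where
  G_{ij} = <φ_i, φ_j> and b_i = <f, φ_i>, with φ_0 = 1, φ_1 = x, φ_2 = x^2.
G =
  [2, 0, 2/3]
  [0, 2/3, 0]
  [2/3, 0, 2/5],
b = (2, -4/15, 2/3).
Solving gives a_0 = 1, a_1 = -2/5, a_2 = 0, so
  g(x) = 1 - 2*x/5.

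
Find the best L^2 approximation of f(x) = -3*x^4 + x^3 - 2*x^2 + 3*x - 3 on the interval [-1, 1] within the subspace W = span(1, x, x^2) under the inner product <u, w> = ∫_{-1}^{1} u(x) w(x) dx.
g(x) = -32*x^2/7 + 18*x/5 - 96/35

The best approximation g ∈ W is the orthogonal projection of f onto W. Writing g = a_0 + a_1 x + a_2 x^2, the coefficients solve the normal equations G · a = b where
  G_{ij} = <φ_i, φ_j> and b_i = <f, φ_i>, with φ_0 = 1, φ_1 = x, φ_2 = x^2.
G =
  [2, 0, 2/3]
  [0, 2/3, 0]
  [2/3, 0, 2/5],
b = (-128/15, 12/5, -128/35).
Solving gives a_0 = -96/35, a_1 = 18/5, a_2 = -32/7, so
  g(x) = -32*x^2/7 + 18*x/5 - 96/35.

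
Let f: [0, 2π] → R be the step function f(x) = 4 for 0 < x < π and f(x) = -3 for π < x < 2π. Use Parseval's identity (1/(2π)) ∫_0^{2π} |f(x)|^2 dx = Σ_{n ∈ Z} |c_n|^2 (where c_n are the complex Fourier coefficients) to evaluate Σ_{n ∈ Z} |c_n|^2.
Σ |c_n|^2 = 25/2

Parseval equates the L^2 energy of f (normalised by 1/(2π)) with the ℓ^2 sum of its Fourier coefficients: (1/(2π)) ∫_0^{2π} |f|^2 = Σ |c_n|^2.
Compute the left side: (1/(2π)) [∫_0^π 4^2 dx + ∫_π^{2π} (-3)^2 dx] = (1/(2π)) · (16π + 9π) = (16 + 9)/2 = 25/2.
So Σ_{n ∈ Z} |c_n|^2 = 25/2.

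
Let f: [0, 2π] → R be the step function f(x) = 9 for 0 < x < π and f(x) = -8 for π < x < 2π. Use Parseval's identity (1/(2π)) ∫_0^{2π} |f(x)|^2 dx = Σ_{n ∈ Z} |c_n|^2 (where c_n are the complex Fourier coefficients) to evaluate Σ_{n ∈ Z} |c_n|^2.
Σ |c_n|^2 = 145/2

Parseval equates the L^2 energy of f (normalised by 1/(2π)) with the ℓ^2 sum of its Fourier coefficients: (1/(2π)) ∫_0^{2π} |f|^2 = Σ |c_n|^2.
Compute the left side: (1/(2π)) [∫_0^π 9^2 dx + ∫_π^{2π} (-8)^2 dx] = (1/(2π)) · (81π + 64π) = (81 + 64)/2 = 145/2.
So Σ_{n ∈ Z} |c_n|^2 = 145/2.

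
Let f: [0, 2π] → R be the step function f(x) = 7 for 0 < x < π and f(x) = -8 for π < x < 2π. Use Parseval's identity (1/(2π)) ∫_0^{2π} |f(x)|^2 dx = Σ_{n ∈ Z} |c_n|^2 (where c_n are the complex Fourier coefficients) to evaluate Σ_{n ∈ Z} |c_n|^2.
Σ |c_n|^2 = 113/2

Parseval equates the L^2 energy of f (normalised by 1/(2π)) with the ℓ^2 sum of its Fourier coefficients: (1/(2π)) ∫_0^{2π} |f|^2 = Σ |c_n|^2.
Compute the left side: (1/(2π)) [∫_0^π 7^2 dx + ∫_π^{2π} (-8)^2 dx] = (1/(2π)) · (49π + 64π) = (49 + 64)/2 = 113/2.
So Σ_{n ∈ Z} |c_n|^2 = 113/2.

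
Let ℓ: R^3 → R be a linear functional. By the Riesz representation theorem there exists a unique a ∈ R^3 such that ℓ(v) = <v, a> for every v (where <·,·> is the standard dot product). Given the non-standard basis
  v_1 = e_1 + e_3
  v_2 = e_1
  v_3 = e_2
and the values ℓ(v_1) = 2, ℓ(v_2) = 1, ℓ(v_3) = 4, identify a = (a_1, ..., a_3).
a = (1, 4, 1)

Write a = (a_1, ..., a_3) in the standard basis. For each basis vector v_i, ℓ(v_i) = <v_i, a> is a linear equation in the a_j's. Collect the n equations into a matrix system V a = ℓ, where row i of V is v_i (expressed in the standard basis). Since V is invertible (lower-triangular with 1s on the diagonal, up to permutation), solve by back-substitution:
  V =
[[1, 0, 1],
 [1, 0, 0],
 [0, 1, 0]]
  V a = (2, 1, 4)
Solving gives a = (1, 4, 1).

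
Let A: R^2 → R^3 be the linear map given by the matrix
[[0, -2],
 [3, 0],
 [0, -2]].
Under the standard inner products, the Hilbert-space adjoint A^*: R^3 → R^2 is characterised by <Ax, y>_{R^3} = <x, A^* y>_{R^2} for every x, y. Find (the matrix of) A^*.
A^* = A^T =
[[0, 3, 0],
 [-2, 0, -2]]

For real matrices with standard dot products, the defining identity <Ax, y> = <x, A^* y> gives (Ax)^T y = x^T (A^*) y, i.e. x^T A^T y = x^T (A^*) y. Since this holds for all x, y, we must have A^* = A^T. Therefore
A^* =
[[0, 3, 0],
 [-2, 0, -2]].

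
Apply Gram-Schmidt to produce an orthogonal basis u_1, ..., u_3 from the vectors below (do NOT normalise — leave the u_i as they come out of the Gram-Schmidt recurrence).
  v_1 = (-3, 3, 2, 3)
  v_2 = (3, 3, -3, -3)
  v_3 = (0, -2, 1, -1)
Orthogonal basis:
  u_1 = (-3, 3, 2, 3)
  u_2 = (48/31, 138/31, -63/31, -48/31)
  u_3 = (-17/99, 13/99, 26/33, -82/99)

Apply the Gram-Schmidt recurrence
  u_1 = v_1
  u_i = v_i − Σ_{j<i} ((v_i · u_j) / (u_j · u_j)) · u_j.

Step by step this gives:
  u_1 = (-3, 3, 2, 3)
  u_2 = (48/31, 138/31, -63/31, -48/31)
  u_3 = (-17/99, 13/99, 26/33, -82/99)

Orthogonality check:
  u_2 · u_1 = 0 (should be 0)
  u_3 · u_1 = 0 (should be 0)
  u_3 · u_2 = 0 (should be 0)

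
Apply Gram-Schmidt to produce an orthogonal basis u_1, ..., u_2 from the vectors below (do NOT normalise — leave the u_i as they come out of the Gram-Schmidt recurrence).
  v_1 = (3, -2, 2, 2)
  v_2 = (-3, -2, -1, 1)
Orthogonal basis:
  u_1 = (3, -2, 2, 2)
  u_2 = (-16/7, -52/21, -11/21, 31/21)

Apply the Gram-Schmidt recurrence
  u_1 = v_1
  u_i = v_i − Σ_{j<i} ((v_i · u_j) / (u_j · u_j)) · u_j.

Step by step this gives:
  u_1 = (3, -2, 2, 2)
  u_2 = (-16/7, -52/21, -11/21, 31/21)

Orthogonality check:
  u_2 · u_1 = 0 (should be 0)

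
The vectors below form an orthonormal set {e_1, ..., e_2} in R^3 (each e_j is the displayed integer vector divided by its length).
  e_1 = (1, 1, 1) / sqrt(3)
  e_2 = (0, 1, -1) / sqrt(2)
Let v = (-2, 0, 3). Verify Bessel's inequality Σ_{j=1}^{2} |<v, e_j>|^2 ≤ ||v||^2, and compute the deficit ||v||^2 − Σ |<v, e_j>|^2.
Σ |<v, e_j>|^2 = 29/6; ||v||^2 = 13; deficit = 49/6

Write each e_j = u_j / sqrt(<u_j, u_j>) where u_j is the displayed integer vector. Then <v, e_j> = <v, u_j> / sqrt(<u_j, u_j>), so |<v, e_j>|^2 = <v, u_j>^2 / <u_j, u_j>.
Coefficients: <v, e_1> = 1/sqrt(3), <v, e_2> = -3/sqrt(2).
Square and sum: Σ |<v, e_j>|^2 = 29/6.
Compute ||v||^2 = v·v = 13.
Deficit = 13 − 29/6 = 49/6 ≥ 0, confirming Bessel's inequality. (The deficit equals ||v − Σ <v,e_j> e_j||^2, the squared distance from v to span{e_j}.)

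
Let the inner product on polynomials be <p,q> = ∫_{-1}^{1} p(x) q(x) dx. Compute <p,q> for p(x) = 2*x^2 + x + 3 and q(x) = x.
<p,q> = 2/3

Expand the product: p(x)·q(x) = 2*x^3 + x^2 + 3*x.
∫_{-1}^{1} of each monomial x^k gives [2/(k+1) if k even, 0 if k odd]. Integrating term-by-term (or equivalently evaluating the antiderivative F(x) = x^4/2 + x^3/3 + 3*x^2/2 at the endpoints):
  F(1) − F(−1) = 7/3 − (5/3) = 2/3.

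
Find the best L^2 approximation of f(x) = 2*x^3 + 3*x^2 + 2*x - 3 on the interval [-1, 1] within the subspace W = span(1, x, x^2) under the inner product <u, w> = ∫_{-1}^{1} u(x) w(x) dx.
g(x) = 3*x^2 + 16*x/5 - 3

The best approximation g ∈ W is the orthogonal projection of f onto W. Writing g = a_0 + a_1 x + a_2 x^2, the coefficients solve the normal equations G · a = b where
  G_{ij} = <φ_i, φ_j> and b_i = <f, φ_i>, with φ_0 = 1, φ_1 = x, φ_2 = x^2.
G =
  [2, 0, 2/3]
  [0, 2/3, 0]
  [2/3, 0, 2/5],
b = (-4, 32/15, -4/5).
Solving gives a_0 = -3, a_1 = 16/5, a_2 = 3, so
  g(x) = 3*x^2 + 16*x/5 - 3.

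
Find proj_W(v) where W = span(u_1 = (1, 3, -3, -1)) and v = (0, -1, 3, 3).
proj_W(v) = (-3/4, -9/4, 9/4, 3/4)

Set up U = [u_1 | ... | u_1] ∈ R^(4×1). The projector onto W = col(U) is P = U (U^T U)^(-1) U^T.
Compute U^T U =
  [20],
and U^T v = (-15).
Solve U^T U · c = U^T v for the coefficients: c = (-3/4). The projection is proj_W(v) = U c.
Check: (v - proj_W(v)) · u_1 = 0  (should be 0).
Result: proj_W(v) = (-3/4, -9/4, 9/4, 3/4).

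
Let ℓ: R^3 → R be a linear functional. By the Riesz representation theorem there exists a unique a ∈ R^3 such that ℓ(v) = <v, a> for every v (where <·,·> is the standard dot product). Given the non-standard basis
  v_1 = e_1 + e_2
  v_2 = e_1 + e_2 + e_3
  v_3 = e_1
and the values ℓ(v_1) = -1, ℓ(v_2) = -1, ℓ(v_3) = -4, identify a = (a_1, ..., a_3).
a = (-4, 3, 0)

Write a = (a_1, ..., a_3) in the standard basis. For each basis vector v_i, ℓ(v_i) = <v_i, a> is a linear equation in the a_j's. Collect the n equations into a matrix system V a = ℓ, where row i of V is v_i (expressed in the standard basis). Since V is invertible (lower-triangular with 1s on the diagonal, up to permutation), solve by back-substitution:
  V =
[[1, 1, 0],
 [1, 1, 1],
 [1, 0, 0]]
  V a = (-1, -1, -4)
Solving gives a = (-4, 3, 0).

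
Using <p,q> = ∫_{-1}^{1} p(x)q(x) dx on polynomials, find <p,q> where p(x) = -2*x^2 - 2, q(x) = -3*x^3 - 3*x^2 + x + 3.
<p,q> = -48/5

Expand the product: p(x)·q(x) = 6*x^5 + 6*x^4 + 4*x^3 - 2*x - 6.
∫_{-1}^{1} of each monomial x^k gives [2/(k+1) if k even, 0 if k odd]. Integrating term-by-term (or equivalently evaluating the antiderivative F(x) = x^6 + 6*x^5/5 + x^4 - x^2 - 6*x at the endpoints):
  F(1) − F(−1) = -19/5 − (29/5) = -48/5.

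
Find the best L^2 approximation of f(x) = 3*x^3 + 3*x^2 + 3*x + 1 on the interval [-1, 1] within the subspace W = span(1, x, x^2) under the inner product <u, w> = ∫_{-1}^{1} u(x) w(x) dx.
g(x) = 3*x^2 + 24*x/5 + 1

The best approximation g ∈ W is the orthogonal projection of f onto W. Writing g = a_0 + a_1 x + a_2 x^2, the coefficients solve the normal equations G · a = b where
  G_{ij} = <φ_i, φ_j> and b_i = <f, φ_i>, with φ_0 = 1, φ_1 = x, φ_2 = x^2.
G =
  [2, 0, 2/3]
  [0, 2/3, 0]
  [2/3, 0, 2/5],
b = (4, 16/5, 28/15).
Solving gives a_0 = 1, a_1 = 24/5, a_2 = 3, so
  g(x) = 3*x^2 + 24*x/5 + 1.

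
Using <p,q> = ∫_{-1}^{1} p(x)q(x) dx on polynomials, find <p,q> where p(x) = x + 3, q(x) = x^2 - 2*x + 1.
<p,q> = 20/3

Expand the product: p(x)·q(x) = x^3 + x^2 - 5*x + 3.
∫_{-1}^{1} of each monomial x^k gives [2/(k+1) if k even, 0 if k odd]. Integrating term-by-term (or equivalently evaluating the antiderivative F(x) = x^4/4 + x^3/3 - 5*x^2/2 + 3*x at the endpoints):
  F(1) − F(−1) = 13/12 − (-67/12) = 20/3.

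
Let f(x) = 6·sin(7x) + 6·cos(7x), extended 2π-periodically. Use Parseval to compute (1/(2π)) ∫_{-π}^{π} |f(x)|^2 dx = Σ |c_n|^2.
Σ |c_n|^2 = 36

Expand |f|^2 and use orthogonality of {sin(nx), cos(mx)} on [-π, π]:
  ∫_{-π}^{π} sin(nx)^2 dx = π, ∫ cos(mx)^2 dx = π, and cross terms integrate to 0.
So ∫_{-π}^{π} f(x)^2 dx = 6^2 · π + 6^2 · π = (36 + 36)π.
Divide by 2π: (36 + 36)/2 = 36.
By Parseval, this equals Σ |c_n|^2.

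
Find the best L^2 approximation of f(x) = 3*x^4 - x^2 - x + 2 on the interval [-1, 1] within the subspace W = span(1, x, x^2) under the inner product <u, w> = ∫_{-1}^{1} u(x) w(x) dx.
g(x) = 11*x^2/7 - x + 61/35

The best approximation g ∈ W is the orthogonal projection of f onto W. Writing g = a_0 + a_1 x + a_2 x^2, the coefficients solve the normal equations G · a = b where
  G_{ij} = <φ_i, φ_j> and b_i = <f, φ_i>, with φ_0 = 1, φ_1 = x, φ_2 = x^2.
G =
  [2, 0, 2/3]
  [0, 2/3, 0]
  [2/3, 0, 2/5],
b = (68/15, -2/3, 188/105).
Solving gives a_0 = 61/35, a_1 = -1, a_2 = 11/7, so
  g(x) = 11*x^2/7 - x + 61/35.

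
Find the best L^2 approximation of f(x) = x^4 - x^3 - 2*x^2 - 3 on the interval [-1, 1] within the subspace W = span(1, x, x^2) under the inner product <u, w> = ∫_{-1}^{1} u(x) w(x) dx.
g(x) = -8*x^2/7 - 3*x/5 - 108/35

The best approximation g ∈ W is the orthogonal projection of f onto W. Writing g = a_0 + a_1 x + a_2 x^2, the coefficients solve the normal equations G · a = b where
  G_{ij} = <φ_i, φ_j> and b_i = <f, φ_i>, with φ_0 = 1, φ_1 = x, φ_2 = x^2.
G =
  [2, 0, 2/3]
  [0, 2/3, 0]
  [2/3, 0, 2/5],
b = (-104/15, -2/5, -88/35).
Solving gives a_0 = -108/35, a_1 = -3/5, a_2 = -8/7, so
  g(x) = -8*x^2/7 - 3*x/5 - 108/35.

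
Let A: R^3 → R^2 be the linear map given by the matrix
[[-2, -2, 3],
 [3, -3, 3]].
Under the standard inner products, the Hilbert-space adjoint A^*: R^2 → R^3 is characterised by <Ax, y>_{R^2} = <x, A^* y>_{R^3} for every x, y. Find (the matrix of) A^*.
A^* = A^T =
[[-2, 3],
 [-2, -3],
 [3, 3]]

For real matrices with standard dot products, the defining identity <Ax, y> = <x, A^* y> gives (Ax)^T y = x^T (A^*) y, i.e. x^T A^T y = x^T (A^*) y. Since this holds for all x, y, we must have A^* = A^T. Therefore
A^* =
[[-2, 3],
 [-2, -3],
 [3, 3]].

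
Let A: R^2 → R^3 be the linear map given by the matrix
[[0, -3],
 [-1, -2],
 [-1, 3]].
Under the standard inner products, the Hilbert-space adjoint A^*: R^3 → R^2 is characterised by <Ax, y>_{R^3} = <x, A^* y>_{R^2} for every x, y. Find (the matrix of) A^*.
A^* = A^T =
[[0, -1, -1],
 [-3, -2, 3]]

For real matrices with standard dot products, the defining identity <Ax, y> = <x, A^* y> gives (Ax)^T y = x^T (A^*) y, i.e. x^T A^T y = x^T (A^*) y. Since this holds for all x, y, we must have A^* = A^T. Therefore
A^* =
[[0, -1, -1],
 [-3, -2, 3]].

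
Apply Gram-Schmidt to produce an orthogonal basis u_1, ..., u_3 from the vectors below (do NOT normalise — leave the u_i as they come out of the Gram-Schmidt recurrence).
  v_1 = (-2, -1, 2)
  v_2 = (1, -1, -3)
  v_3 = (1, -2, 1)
Orthogonal basis:
  u_1 = (-2, -1, 2)
  u_2 = (-5/9, -16/9, -13/9)
  u_3 = (8/5, -32/25, 24/25)

Apply the Gram-Schmidt recurrence
  u_1 = v_1
  u_i = v_i − Σ_{j<i} ((v_i · u_j) / (u_j · u_j)) · u_j.

Step by step this gives:
  u_1 = (-2, -1, 2)
  u_2 = (-5/9, -16/9, -13/9)
  u_3 = (8/5, -32/25, 24/25)

Orthogonality check:
  u_2 · u_1 = 0 (should be 0)
  u_3 · u_1 = 0 (should be 0)
  u_3 · u_2 = 0 (should be 0)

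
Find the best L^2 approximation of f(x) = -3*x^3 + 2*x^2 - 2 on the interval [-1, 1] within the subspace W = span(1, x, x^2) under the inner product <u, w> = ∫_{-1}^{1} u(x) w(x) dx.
g(x) = 2*x^2 - 9*x/5 - 2

The best approximation g ∈ W is the orthogonal projection of f onto W. Writing g = a_0 + a_1 x + a_2 x^2, the coefficients solve the normal equations G · a = b where
  G_{ij} = <φ_i, φ_j> and b_i = <f, φ_i>, with φ_0 = 1, φ_1 = x, φ_2 = x^2.
G =
  [2, 0, 2/3]
  [0, 2/3, 0]
  [2/3, 0, 2/5],
b = (-8/3, -6/5, -8/15).
Solving gives a_0 = -2, a_1 = -9/5, a_2 = 2, so
  g(x) = 2*x^2 - 9*x/5 - 2.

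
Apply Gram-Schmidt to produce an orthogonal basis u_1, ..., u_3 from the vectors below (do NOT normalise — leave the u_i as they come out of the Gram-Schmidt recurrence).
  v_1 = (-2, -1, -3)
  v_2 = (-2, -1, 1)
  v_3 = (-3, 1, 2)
Orthogonal basis:
  u_1 = (-2, -1, -3)
  u_2 = (-12/7, -6/7, 10/7)
  u_3 = (-1, 2, 0)

Apply the Gram-Schmidt recurrence
  u_1 = v_1
  u_i = v_i − Σ_{j<i} ((v_i · u_j) / (u_j · u_j)) · u_j.

Step by step this gives:
  u_1 = (-2, -1, -3)
  u_2 = (-12/7, -6/7, 10/7)
  u_3 = (-1, 2, 0)

Orthogonality check:
  u_2 · u_1 = 0 (should be 0)
  u_3 · u_1 = 0 (should be 0)
  u_3 · u_2 = 0 (should be 0)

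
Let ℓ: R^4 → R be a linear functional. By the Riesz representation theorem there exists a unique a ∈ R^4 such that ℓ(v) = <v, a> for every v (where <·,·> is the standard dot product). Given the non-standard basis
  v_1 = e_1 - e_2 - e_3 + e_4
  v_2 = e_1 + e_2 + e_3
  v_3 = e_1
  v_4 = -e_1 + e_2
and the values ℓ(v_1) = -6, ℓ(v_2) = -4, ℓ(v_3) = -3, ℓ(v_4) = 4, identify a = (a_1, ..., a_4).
a = (-3, 1, -2, -4)

Write a = (a_1, ..., a_4) in the standard basis. For each basis vector v_i, ℓ(v_i) = <v_i, a> is a linear equation in the a_j's. Collect the n equations into a matrix system V a = ℓ, where row i of V is v_i (expressed in the standard basis). Since V is invertible (lower-triangular with 1s on the diagonal, up to permutation), solve by back-substitution:
  V =
[[1, -1, -1, 1],
 [1, 1, 1, 0],
 [1, 0, 0, 0],
 [-1, 1, 0, 0]]
  V a = (-6, -4, -3, 4)
Solving gives a = (-3, 1, -2, -4).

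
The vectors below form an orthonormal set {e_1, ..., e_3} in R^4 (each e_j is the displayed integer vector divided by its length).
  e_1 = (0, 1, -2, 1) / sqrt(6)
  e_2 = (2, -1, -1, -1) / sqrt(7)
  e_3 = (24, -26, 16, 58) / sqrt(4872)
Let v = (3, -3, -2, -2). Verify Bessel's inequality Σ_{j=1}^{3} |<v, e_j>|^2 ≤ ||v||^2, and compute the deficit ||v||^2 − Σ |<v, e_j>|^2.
Σ |<v, e_j>|^2 = 705/29; ||v||^2 = 26; deficit = 49/29

Write each e_j = u_j / sqrt(<u_j, u_j>) where u_j is the displayed integer vector. Then <v, e_j> = <v, u_j> / sqrt(<u_j, u_j>), so |<v, e_j>|^2 = <v, u_j>^2 / <u_j, u_j>.
Coefficients: <v, e_1> = -1/sqrt(6), <v, e_2> = 13/sqrt(7), <v, e_3> = 2/sqrt(4872).
Square and sum: Σ |<v, e_j>|^2 = 705/29.
Compute ||v||^2 = v·v = 26.
Deficit = 26 − 705/29 = 49/29 ≥ 0, confirming Bessel's inequality. (The deficit equals ||v − Σ <v,e_j> e_j||^2, the squared distance from v to span{e_j}.)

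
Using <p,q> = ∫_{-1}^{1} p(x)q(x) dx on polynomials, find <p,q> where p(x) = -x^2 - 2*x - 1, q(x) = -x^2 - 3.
<p,q> = 136/15

Expand the product: p(x)·q(x) = x^4 + 2*x^3 + 4*x^2 + 6*x + 3.
∫_{-1}^{1} of each monomial x^k gives [2/(k+1) if k even, 0 if k odd]. Integrating term-by-term (or equivalently evaluating the antiderivative F(x) = x^5/5 + x^4/2 + 4*x^3/3 + 3*x^2 + 3*x at the endpoints):
  F(1) − F(−1) = 241/30 − (-31/30) = 136/15.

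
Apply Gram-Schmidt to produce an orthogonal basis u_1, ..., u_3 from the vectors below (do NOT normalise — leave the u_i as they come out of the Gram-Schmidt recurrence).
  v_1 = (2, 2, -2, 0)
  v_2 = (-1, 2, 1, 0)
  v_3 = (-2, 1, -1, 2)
Orthogonal basis:
  u_1 = (2, 2, -2, 0)
  u_2 = (-1, 2, 1, 0)
  u_3 = (-3/2, 0, -3/2, 2)

Apply the Gram-Schmidt recurrence
  u_1 = v_1
  u_i = v_i − Σ_{j<i} ((v_i · u_j) / (u_j · u_j)) · u_j.

Step by step this gives:
  u_1 = (2, 2, -2, 0)
  u_2 = (-1, 2, 1, 0)
  u_3 = (-3/2, 0, -3/2, 2)

Orthogonality check:
  u_2 · u_1 = 0 (should be 0)
  u_3 · u_1 = 0 (should be 0)
  u_3 · u_2 = 0 (should be 0)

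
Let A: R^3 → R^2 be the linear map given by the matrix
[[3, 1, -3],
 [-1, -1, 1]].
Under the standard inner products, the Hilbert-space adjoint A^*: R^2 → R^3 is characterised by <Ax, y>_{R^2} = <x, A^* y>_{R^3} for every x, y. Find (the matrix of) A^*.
A^* = A^T =
[[3, -1],
 [1, -1],
 [-3, 1]]

For real matrices with standard dot products, the defining identity <Ax, y> = <x, A^* y> gives (Ax)^T y = x^T (A^*) y, i.e. x^T A^T y = x^T (A^*) y. Since this holds for all x, y, we must have A^* = A^T. Therefore
A^* =
[[3, -1],
 [1, -1],
 [-3, 1]].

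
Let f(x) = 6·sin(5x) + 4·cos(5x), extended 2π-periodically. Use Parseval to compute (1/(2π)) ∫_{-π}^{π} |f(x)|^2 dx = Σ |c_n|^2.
Σ |c_n|^2 = 26

Expand |f|^2 and use orthogonality of {sin(nx), cos(mx)} on [-π, π]:
  ∫_{-π}^{π} sin(nx)^2 dx = π, ∫ cos(mx)^2 dx = π, and cross terms integrate to 0.
So ∫_{-π}^{π} f(x)^2 dx = 6^2 · π + 4^2 · π = (36 + 16)π.
Divide by 2π: (36 + 16)/2 = 26.
By Parseval, this equals Σ |c_n|^2.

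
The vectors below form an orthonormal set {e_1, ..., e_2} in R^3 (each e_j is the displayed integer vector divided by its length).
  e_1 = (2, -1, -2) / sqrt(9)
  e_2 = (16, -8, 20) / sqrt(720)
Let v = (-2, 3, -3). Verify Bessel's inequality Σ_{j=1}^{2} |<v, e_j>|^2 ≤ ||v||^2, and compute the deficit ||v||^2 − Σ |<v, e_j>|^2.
Σ |<v, e_j>|^2 = 94/5; ||v||^2 = 22; deficit = 16/5

Write each e_j = u_j / sqrt(<u_j, u_j>) where u_j is the displayed integer vector. Then <v, e_j> = <v, u_j> / sqrt(<u_j, u_j>), so |<v, e_j>|^2 = <v, u_j>^2 / <u_j, u_j>.
Coefficients: <v, e_1> = -1/sqrt(9), <v, e_2> = -116/sqrt(720).
Square and sum: Σ |<v, e_j>|^2 = 94/5.
Compute ||v||^2 = v·v = 22.
Deficit = 22 − 94/5 = 16/5 ≥ 0, confirming Bessel's inequality. (The deficit equals ||v − Σ <v,e_j> e_j||^2, the squared distance from v to span{e_j}.)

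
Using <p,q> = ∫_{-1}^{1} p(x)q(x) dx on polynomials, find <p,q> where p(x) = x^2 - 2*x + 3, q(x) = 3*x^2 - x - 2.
<p,q> = -24/5

Expand the product: p(x)·q(x) = 3*x^4 - 7*x^3 + 9*x^2 + x - 6.
∫_{-1}^{1} of each monomial x^k gives [2/(k+1) if k even, 0 if k odd]. Integrating term-by-term (or equivalently evaluating the antiderivative F(x) = 3*x^5/5 - 7*x^4/4 + 3*x^3 + x^2/2 - 6*x at the endpoints):
  F(1) − F(−1) = -73/20 − (23/20) = -24/5.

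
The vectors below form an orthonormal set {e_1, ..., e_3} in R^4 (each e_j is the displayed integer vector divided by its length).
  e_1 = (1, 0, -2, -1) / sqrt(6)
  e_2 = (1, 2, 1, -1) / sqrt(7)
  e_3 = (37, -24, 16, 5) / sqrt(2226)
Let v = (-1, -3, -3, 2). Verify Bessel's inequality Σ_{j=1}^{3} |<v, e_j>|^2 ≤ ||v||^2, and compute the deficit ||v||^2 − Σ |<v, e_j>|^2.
Σ |<v, e_j>|^2 = 1170/53; ||v||^2 = 23; deficit = 49/53

Write each e_j = u_j / sqrt(<u_j, u_j>) where u_j is the displayed integer vector. Then <v, e_j> = <v, u_j> / sqrt(<u_j, u_j>), so |<v, e_j>|^2 = <v, u_j>^2 / <u_j, u_j>.
Coefficients: <v, e_1> = 3/sqrt(6), <v, e_2> = -12/sqrt(7), <v, e_3> = -3/sqrt(2226).
Square and sum: Σ |<v, e_j>|^2 = 1170/53.
Compute ||v||^2 = v·v = 23.
Deficit = 23 − 1170/53 = 49/53 ≥ 0, confirming Bessel's inequality. (The deficit equals ||v − Σ <v,e_j> e_j||^2, the squared distance from v to span{e_j}.)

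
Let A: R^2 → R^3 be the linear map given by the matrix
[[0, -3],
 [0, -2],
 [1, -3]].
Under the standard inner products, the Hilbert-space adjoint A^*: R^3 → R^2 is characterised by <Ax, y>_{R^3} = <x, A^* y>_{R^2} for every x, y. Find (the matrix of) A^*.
A^* = A^T =
[[0, 0, 1],
 [-3, -2, -3]]

For real matrices with standard dot products, the defining identity <Ax, y> = <x, A^* y> gives (Ax)^T y = x^T (A^*) y, i.e. x^T A^T y = x^T (A^*) y. Since this holds for all x, y, we must have A^* = A^T. Therefore
A^* =
[[0, 0, 1],
 [-3, -2, -3]].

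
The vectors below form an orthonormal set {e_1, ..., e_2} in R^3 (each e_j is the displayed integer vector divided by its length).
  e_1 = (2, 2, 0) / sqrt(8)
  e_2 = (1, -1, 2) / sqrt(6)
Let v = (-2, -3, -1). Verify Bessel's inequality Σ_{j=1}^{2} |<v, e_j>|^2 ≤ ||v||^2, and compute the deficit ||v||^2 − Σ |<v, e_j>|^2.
Σ |<v, e_j>|^2 = 38/3; ||v||^2 = 14; deficit = 4/3

Write each e_j = u_j / sqrt(<u_j, u_j>) where u_j is the displayed integer vector. Then <v, e_j> = <v, u_j> / sqrt(<u_j, u_j>), so |<v, e_j>|^2 = <v, u_j>^2 / <u_j, u_j>.
Coefficients: <v, e_1> = -10/sqrt(8), <v, e_2> = -1/sqrt(6).
Square and sum: Σ |<v, e_j>|^2 = 38/3.
Compute ||v||^2 = v·v = 14.
Deficit = 14 − 38/3 = 4/3 ≥ 0, confirming Bessel's inequality. (The deficit equals ||v − Σ <v,e_j> e_j||^2, the squared distance from v to span{e_j}.)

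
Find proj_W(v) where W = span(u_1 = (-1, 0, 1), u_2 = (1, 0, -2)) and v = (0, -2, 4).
proj_W(v) = (0, 0, 4)

Set up U = [u_1 | ... | u_2] ∈ R^(3×2). The projector onto W = col(U) is P = U (U^T U)^(-1) U^T.
Compute U^T U =
  [2, -3]
  [-3, 5],
and U^T v = (4, -8).
Solve U^T U · c = U^T v for the coefficients: c = (-4, -4). The projection is proj_W(v) = U c.
Check: (v - proj_W(v)) · u_1 = 0  (should be 0).
Check: (v - proj_W(v)) · u_2 = 0  (should be 0).
Result: proj_W(v) = (0, 0, 4).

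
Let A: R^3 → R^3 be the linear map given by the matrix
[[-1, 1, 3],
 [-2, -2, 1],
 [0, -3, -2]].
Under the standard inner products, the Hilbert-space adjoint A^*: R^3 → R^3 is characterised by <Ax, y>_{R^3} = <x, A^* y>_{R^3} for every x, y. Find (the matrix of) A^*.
A^* = A^T =
[[-1, -2, 0],
 [1, -2, -3],
 [3, 1, -2]]

For real matrices with standard dot products, the defining identity <Ax, y> = <x, A^* y> gives (Ax)^T y = x^T (A^*) y, i.e. x^T A^T y = x^T (A^*) y. Since this holds for all x, y, we must have A^* = A^T. Therefore
A^* =
[[-1, -2, 0],
 [1, -2, -3],
 [3, 1, -2]].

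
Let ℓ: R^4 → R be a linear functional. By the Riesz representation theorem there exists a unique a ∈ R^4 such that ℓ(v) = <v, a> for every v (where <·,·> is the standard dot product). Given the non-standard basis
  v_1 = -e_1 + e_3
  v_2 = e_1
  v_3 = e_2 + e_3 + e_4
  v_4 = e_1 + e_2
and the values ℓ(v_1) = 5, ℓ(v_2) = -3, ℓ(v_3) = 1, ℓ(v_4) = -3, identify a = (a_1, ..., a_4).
a = (-3, 0, 2, -1)

Write a = (a_1, ..., a_4) in the standard basis. For each basis vector v_i, ℓ(v_i) = <v_i, a> is a linear equation in the a_j's. Collect the n equations into a matrix system V a = ℓ, where row i of V is v_i (expressed in the standard basis). Since V is invertible (lower-triangular with 1s on the diagonal, up to permutation), solve by back-substitution:
  V =
[[-1, 0, 1, 0],
 [1, 0, 0, 0],
 [0, 1, 1, 1],
 [1, 1, 0, 0]]
  V a = (5, -3, 1, -3)
Solving gives a = (-3, 0, 2, -1).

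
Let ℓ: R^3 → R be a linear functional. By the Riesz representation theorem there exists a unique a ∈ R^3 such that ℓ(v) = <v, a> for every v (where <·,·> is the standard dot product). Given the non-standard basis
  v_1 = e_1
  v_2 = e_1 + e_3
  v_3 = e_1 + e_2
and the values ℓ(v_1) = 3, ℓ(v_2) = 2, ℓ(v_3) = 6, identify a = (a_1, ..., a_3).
a = (3, 3, -1)

Write a = (a_1, ..., a_3) in the standard basis. For each basis vector v_i, ℓ(v_i) = <v_i, a> is a linear equation in the a_j's. Collect the n equations into a matrix system V a = ℓ, where row i of V is v_i (expressed in the standard basis). Since V is invertible (lower-triangular with 1s on the diagonal, up to permutation), solve by back-substitution:
  V =
[[1, 0, 0],
 [1, 0, 1],
 [1, 1, 0]]
  V a = (3, 2, 6)
Solving gives a = (3, 3, -1).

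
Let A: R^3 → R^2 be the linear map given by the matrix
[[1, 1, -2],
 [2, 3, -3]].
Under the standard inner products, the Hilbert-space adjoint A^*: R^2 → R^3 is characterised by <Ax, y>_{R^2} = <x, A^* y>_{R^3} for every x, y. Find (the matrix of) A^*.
A^* = A^T =
[[1, 2],
 [1, 3],
 [-2, -3]]

For real matrices with standard dot products, the defining identity <Ax, y> = <x, A^* y> gives (Ax)^T y = x^T (A^*) y, i.e. x^T A^T y = x^T (A^*) y. Since this holds for all x, y, we must have A^* = A^T. Therefore
A^* =
[[1, 2],
 [1, 3],
 [-2, -3]].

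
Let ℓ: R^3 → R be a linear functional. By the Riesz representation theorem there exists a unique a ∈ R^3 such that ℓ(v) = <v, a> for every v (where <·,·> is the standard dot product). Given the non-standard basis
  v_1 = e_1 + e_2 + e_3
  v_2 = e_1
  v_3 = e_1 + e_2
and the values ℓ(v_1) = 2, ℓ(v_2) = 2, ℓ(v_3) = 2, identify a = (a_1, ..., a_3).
a = (2, 0, 0)

Write a = (a_1, ..., a_3) in the standard basis. For each basis vector v_i, ℓ(v_i) = <v_i, a> is a linear equation in the a_j's. Collect the n equations into a matrix system V a = ℓ, where row i of V is v_i (expressed in the standard basis). Since V is invertible (lower-triangular with 1s on the diagonal, up to permutation), solve by back-substitution:
  V =
[[1, 1, 1],
 [1, 0, 0],
 [1, 1, 0]]
  V a = (2, 2, 2)
Solving gives a = (2, 0, 0).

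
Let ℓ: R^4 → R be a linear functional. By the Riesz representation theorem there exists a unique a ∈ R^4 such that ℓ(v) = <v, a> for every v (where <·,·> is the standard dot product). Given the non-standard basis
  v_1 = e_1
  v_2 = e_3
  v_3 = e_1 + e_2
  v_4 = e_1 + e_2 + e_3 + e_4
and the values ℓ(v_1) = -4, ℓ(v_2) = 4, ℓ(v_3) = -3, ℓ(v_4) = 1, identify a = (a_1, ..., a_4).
a = (-4, 1, 4, 0)

Write a = (a_1, ..., a_4) in the standard basis. For each basis vector v_i, ℓ(v_i) = <v_i, a> is a linear equation in the a_j's. Collect the n equations into a matrix system V a = ℓ, where row i of V is v_i (expressed in the standard basis). Since V is invertible (lower-triangular with 1s on the diagonal, up to permutation), solve by back-substitution:
  V =
[[1, 0, 0, 0],
 [0, 0, 1, 0],
 [1, 1, 0, 0],
 [1, 1, 1, 1]]
  V a = (-4, 4, -3, 1)
Solving gives a = (-4, 1, 4, 0).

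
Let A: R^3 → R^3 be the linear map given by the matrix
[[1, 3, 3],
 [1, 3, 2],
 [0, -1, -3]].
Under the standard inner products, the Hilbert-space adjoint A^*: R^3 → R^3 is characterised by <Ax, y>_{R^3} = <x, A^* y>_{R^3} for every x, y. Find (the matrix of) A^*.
A^* = A^T =
[[1, 1, 0],
 [3, 3, -1],
 [3, 2, -3]]

For real matrices with standard dot products, the defining identity <Ax, y> = <x, A^* y> gives (Ax)^T y = x^T (A^*) y, i.e. x^T A^T y = x^T (A^*) y. Since this holds for all x, y, we must have A^* = A^T. Therefore
A^* =
[[1, 1, 0],
 [3, 3, -1],
 [3, 2, -3]].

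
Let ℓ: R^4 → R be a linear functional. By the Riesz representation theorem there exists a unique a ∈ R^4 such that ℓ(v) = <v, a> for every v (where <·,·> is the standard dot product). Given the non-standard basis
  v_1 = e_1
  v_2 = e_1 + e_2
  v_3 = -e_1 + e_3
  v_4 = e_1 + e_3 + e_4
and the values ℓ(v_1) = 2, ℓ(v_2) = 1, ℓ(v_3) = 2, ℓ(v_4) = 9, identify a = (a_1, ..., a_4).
a = (2, -1, 4, 3)

Write a = (a_1, ..., a_4) in the standard basis. For each basis vector v_i, ℓ(v_i) = <v_i, a> is a linear equation in the a_j's. Collect the n equations into a matrix system V a = ℓ, where row i of V is v_i (expressed in the standard basis). Since V is invertible (lower-triangular with 1s on the diagonal, up to permutation), solve by back-substitution:
  V =
[[1, 0, 0, 0],
 [1, 1, 0, 0],
 [-1, 0, 1, 0],
 [1, 0, 1, 1]]
  V a = (2, 1, 2, 9)
Solving gives a = (2, -1, 4, 3).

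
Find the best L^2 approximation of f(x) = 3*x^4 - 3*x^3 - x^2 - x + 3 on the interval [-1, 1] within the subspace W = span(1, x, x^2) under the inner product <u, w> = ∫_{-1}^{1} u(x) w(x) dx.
g(x) = 11*x^2/7 - 14*x/5 + 96/35

The best approximation g ∈ W is the orthogonal projection of f onto W. Writing g = a_0 + a_1 x + a_2 x^2, the coefficients solve the normal equations G · a = b where
  G_{ij} = <φ_i, φ_j> and b_i = <f, φ_i>, with φ_0 = 1, φ_1 = x, φ_2 = x^2.
G =
  [2, 0, 2/3]
  [0, 2/3, 0]
  [2/3, 0, 2/5],
b = (98/15, -28/15, 86/35).
Solving gives a_0 = 96/35, a_1 = -14/5, a_2 = 11/7, so
  g(x) = 11*x^2/7 - 14*x/5 + 96/35.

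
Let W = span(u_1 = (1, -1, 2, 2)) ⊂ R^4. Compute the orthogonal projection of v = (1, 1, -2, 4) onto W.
proj_W(v) = (2/5, -2/5, 4/5, 4/5)

Set up U = [u_1 | ... | u_1] ∈ R^(4×1). The projector onto W = col(U) is P = U (U^T U)^(-1) U^T.
Compute U^T U =
  [10],
and U^T v = (4).
Solve U^T U · c = U^T v for the coefficients: c = (2/5). The projection is proj_W(v) = U c.
Check: (v - proj_W(v)) · u_1 = 0  (should be 0).
Result: proj_W(v) = (2/5, -2/5, 4/5, 4/5).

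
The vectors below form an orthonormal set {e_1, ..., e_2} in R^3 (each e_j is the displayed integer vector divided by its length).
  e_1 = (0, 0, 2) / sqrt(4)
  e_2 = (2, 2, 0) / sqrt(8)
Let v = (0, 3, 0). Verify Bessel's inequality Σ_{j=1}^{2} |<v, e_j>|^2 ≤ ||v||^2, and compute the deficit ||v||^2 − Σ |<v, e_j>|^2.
Σ |<v, e_j>|^2 = 9/2; ||v||^2 = 9; deficit = 9/2

Write each e_j = u_j / sqrt(<u_j, u_j>) where u_j is the displayed integer vector. Then <v, e_j> = <v, u_j> / sqrt(<u_j, u_j>), so |<v, e_j>|^2 = <v, u_j>^2 / <u_j, u_j>.
Coefficients: <v, e_1> = 0/sqrt(4), <v, e_2> = 6/sqrt(8).
Square and sum: Σ |<v, e_j>|^2 = 9/2.
Compute ||v||^2 = v·v = 9.
Deficit = 9 − 9/2 = 9/2 ≥ 0, confirming Bessel's inequality. (The deficit equals ||v − Σ <v,e_j> e_j||^2, the squared distance from v to span{e_j}.)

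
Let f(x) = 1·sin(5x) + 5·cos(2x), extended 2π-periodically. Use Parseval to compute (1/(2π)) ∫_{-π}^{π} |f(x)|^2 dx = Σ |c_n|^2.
Σ |c_n|^2 = 13

Expand |f|^2 and use orthogonality of {sin(nx), cos(mx)} on [-π, π]:
  ∫_{-π}^{π} sin(nx)^2 dx = π, ∫ cos(mx)^2 dx = π, and cross terms integrate to 0.
So ∫_{-π}^{π} f(x)^2 dx = 1^2 · π + 5^2 · π = (1 + 25)π.
Divide by 2π: (1 + 25)/2 = 13.
By Parseval, this equals Σ |c_n|^2.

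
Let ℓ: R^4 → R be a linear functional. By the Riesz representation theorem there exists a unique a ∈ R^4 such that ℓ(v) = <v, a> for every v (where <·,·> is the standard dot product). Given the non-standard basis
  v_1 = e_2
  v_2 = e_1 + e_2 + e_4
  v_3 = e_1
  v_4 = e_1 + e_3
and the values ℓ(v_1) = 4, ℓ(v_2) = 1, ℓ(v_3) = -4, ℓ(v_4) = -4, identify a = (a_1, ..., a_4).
a = (-4, 4, 0, 1)

Write a = (a_1, ..., a_4) in the standard basis. For each basis vector v_i, ℓ(v_i) = <v_i, a> is a linear equation in the a_j's. Collect the n equations into a matrix system V a = ℓ, where row i of V is v_i (expressed in the standard basis). Since V is invertible (lower-triangular with 1s on the diagonal, up to permutation), solve by back-substitution:
  V =
[[0, 1, 0, 0],
 [1, 1, 0, 1],
 [1, 0, 0, 0],
 [1, 0, 1, 0]]
  V a = (4, 1, -4, -4)
Solving gives a = (-4, 4, 0, 1).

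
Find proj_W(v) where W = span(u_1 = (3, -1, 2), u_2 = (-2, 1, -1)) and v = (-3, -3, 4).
proj_W(v) = (1/3, 1/3, 2/3)

Set up U = [u_1 | ... | u_2] ∈ R^(3×2). The projector onto W = col(U) is P = U (U^T U)^(-1) U^T.
Compute U^T U =
  [14, -9]
  [-9, 6],
and U^T v = (2, -1).
Solve U^T U · c = U^T v for the coefficients: c = (1, 4/3). The projection is proj_W(v) = U c.
Check: (v - proj_W(v)) · u_1 = 0  (should be 0).
Check: (v - proj_W(v)) · u_2 = 0  (should be 0).
Result: proj_W(v) = (1/3, 1/3, 2/3).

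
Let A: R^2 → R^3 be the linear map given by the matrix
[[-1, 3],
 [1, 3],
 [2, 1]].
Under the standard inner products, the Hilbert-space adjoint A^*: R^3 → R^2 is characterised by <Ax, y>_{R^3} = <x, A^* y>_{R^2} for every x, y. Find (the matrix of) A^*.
A^* = A^T =
[[-1, 1, 2],
 [3, 3, 1]]

For real matrices with standard dot products, the defining identity <Ax, y> = <x, A^* y> gives (Ax)^T y = x^T (A^*) y, i.e. x^T A^T y = x^T (A^*) y. Since this holds for all x, y, we must have A^* = A^T. Therefore
A^* =
[[-1, 1, 2],
 [3, 3, 1]].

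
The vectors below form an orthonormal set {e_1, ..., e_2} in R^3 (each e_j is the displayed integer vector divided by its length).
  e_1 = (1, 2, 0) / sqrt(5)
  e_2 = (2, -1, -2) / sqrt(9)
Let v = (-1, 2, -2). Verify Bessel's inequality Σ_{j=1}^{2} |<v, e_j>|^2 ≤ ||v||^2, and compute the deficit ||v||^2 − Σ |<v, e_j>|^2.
Σ |<v, e_j>|^2 = 9/5; ||v||^2 = 9; deficit = 36/5

Write each e_j = u_j / sqrt(<u_j, u_j>) where u_j is the displayed integer vector. Then <v, e_j> = <v, u_j> / sqrt(<u_j, u_j>), so |<v, e_j>|^2 = <v, u_j>^2 / <u_j, u_j>.
Coefficients: <v, e_1> = 3/sqrt(5), <v, e_2> = 0/sqrt(9).
Square and sum: Σ |<v, e_j>|^2 = 9/5.
Compute ||v||^2 = v·v = 9.
Deficit = 9 − 9/5 = 36/5 ≥ 0, confirming Bessel's inequality. (The deficit equals ||v − Σ <v,e_j> e_j||^2, the squared distance from v to span{e_j}.)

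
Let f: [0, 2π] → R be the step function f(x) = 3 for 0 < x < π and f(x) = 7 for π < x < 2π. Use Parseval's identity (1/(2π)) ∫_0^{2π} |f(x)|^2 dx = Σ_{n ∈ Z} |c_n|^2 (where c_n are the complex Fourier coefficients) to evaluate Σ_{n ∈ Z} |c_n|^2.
Σ |c_n|^2 = 29

Parseval equates the L^2 energy of f (normalised by 1/(2π)) with the ℓ^2 sum of its Fourier coefficients: (1/(2π)) ∫_0^{2π} |f|^2 = Σ |c_n|^2.
Compute the left side: (1/(2π)) [∫_0^π 3^2 dx + ∫_π^{2π} 7^2 dx] = (1/(2π)) · (9π + 49π) = (9 + 49)/2 = 29.
So Σ_{n ∈ Z} |c_n|^2 = 29.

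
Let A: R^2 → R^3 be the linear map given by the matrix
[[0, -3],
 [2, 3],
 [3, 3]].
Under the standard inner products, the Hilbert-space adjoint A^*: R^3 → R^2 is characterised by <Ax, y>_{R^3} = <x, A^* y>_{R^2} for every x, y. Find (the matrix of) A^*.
A^* = A^T =
[[0, 2, 3],
 [-3, 3, 3]]

For real matrices with standard dot products, the defining identity <Ax, y> = <x, A^* y> gives (Ax)^T y = x^T (A^*) y, i.e. x^T A^T y = x^T (A^*) y. Since this holds for all x, y, we must have A^* = A^T. Therefore
A^* =
[[0, 2, 3],
 [-3, 3, 3]].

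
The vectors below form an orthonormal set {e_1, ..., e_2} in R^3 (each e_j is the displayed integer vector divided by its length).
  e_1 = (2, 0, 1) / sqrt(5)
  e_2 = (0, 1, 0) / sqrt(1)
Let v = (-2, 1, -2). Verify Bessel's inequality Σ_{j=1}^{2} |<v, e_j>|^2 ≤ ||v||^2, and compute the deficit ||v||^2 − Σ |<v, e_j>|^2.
Σ |<v, e_j>|^2 = 41/5; ||v||^2 = 9; deficit = 4/5

Write each e_j = u_j / sqrt(<u_j, u_j>) where u_j is the displayed integer vector. Then <v, e_j> = <v, u_j> / sqrt(<u_j, u_j>), so |<v, e_j>|^2 = <v, u_j>^2 / <u_j, u_j>.
Coefficients: <v, e_1> = -6/sqrt(5), <v, e_2> = 1/sqrt(1).
Square and sum: Σ |<v, e_j>|^2 = 41/5.
Compute ||v||^2 = v·v = 9.
Deficit = 9 − 41/5 = 4/5 ≥ 0, confirming Bessel's inequality. (The deficit equals ||v − Σ <v,e_j> e_j||^2, the squared distance from v to span{e_j}.)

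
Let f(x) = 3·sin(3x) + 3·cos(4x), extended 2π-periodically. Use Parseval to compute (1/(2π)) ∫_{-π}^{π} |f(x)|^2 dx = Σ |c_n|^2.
Σ |c_n|^2 = 9

Expand |f|^2 and use orthogonality of {sin(nx), cos(mx)} on [-π, π]:
  ∫_{-π}^{π} sin(nx)^2 dx = π, ∫ cos(mx)^2 dx = π, and cross terms integrate to 0.
So ∫_{-π}^{π} f(x)^2 dx = 3^2 · π + 3^2 · π = (9 + 9)π.
Divide by 2π: (9 + 9)/2 = 9.
By Parseval, this equals Σ |c_n|^2.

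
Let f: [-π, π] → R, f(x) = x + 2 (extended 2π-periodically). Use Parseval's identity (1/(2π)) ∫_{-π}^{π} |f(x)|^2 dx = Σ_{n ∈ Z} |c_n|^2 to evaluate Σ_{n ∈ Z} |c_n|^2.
Σ |c_n|^2 = π^2/3 + 4

Expand and integrate term by term over [-π, π]:
  ∫ (x)^2 dx = 1·(2π^3/3); ∫ 2·1·(2)·x dx = 0 (odd integrand); ∫ 2^2 dx = 4·2π.
So (1/(2π)) ∫_{-π}^{π} (x + 2)^2 dx = 1π^2/3 + 4 = π^2/3 + 4.
Parseval ⇒ Σ |c_n|^2 = π^2/3 + 4.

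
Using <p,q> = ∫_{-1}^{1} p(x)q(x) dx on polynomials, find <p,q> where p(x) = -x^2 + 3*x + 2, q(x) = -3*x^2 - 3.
<p,q> = -64/5

Expand the product: p(x)·q(x) = 3*x^4 - 9*x^3 - 3*x^2 - 9*x - 6.
∫_{-1}^{1} of each monomial x^k gives [2/(k+1) if k even, 0 if k odd]. Integrating term-by-term (or equivalently evaluating the antiderivative F(x) = 3*x^5/5 - 9*x^4/4 - x^3 - 9*x^2/2 - 6*x at the endpoints):
  F(1) − F(−1) = -263/20 − (-7/20) = -64/5.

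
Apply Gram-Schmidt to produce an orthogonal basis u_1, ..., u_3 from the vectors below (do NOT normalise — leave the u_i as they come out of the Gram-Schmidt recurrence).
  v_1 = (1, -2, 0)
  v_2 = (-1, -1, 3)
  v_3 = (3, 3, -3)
Orthogonal basis:
  u_1 = (1, -2, 0)
  u_2 = (-6/5, -3/5, 3)
  u_3 = (2, 1, 1)

Apply the Gram-Schmidt recurrence
  u_1 = v_1
  u_i = v_i − Σ_{j<i} ((v_i · u_j) / (u_j · u_j)) · u_j.

Step by step this gives:
  u_1 = (1, -2, 0)
  u_2 = (-6/5, -3/5, 3)
  u_3 = (2, 1, 1)

Orthogonality check:
  u_2 · u_1 = 0 (should be 0)
  u_3 · u_1 = 0 (should be 0)
  u_3 · u_2 = 0 (should be 0)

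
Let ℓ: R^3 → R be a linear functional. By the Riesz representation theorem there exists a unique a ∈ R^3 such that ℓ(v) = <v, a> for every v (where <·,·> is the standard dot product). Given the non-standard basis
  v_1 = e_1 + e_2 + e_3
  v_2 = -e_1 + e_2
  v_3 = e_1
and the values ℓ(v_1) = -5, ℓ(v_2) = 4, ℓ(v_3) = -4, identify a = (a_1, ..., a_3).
a = (-4, 0, -1)

Write a = (a_1, ..., a_3) in the standard basis. For each basis vector v_i, ℓ(v_i) = <v_i, a> is a linear equation in the a_j's. Collect the n equations into a matrix system V a = ℓ, where row i of V is v_i (expressed in the standard basis). Since V is invertible (lower-triangular with 1s on the diagonal, up to permutation), solve by back-substitution:
  V =
[[1, 1, 1],
 [-1, 1, 0],
 [1, 0, 0]]
  V a = (-5, 4, -4)
Solving gives a = (-4, 0, -1).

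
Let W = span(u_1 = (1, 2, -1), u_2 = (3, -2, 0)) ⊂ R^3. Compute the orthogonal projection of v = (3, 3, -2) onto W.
proj_W(v) = (233/77, 234/77, -146/77)

Set up U = [u_1 | ... | u_2] ∈ R^(3×2). The projector onto W = col(U) is P = U (U^T U)^(-1) U^T.
Compute U^T U =
  [6, -1]
  [-1, 13],
and U^T v = (11, 3).
Solve U^T U · c = U^T v for the coefficients: c = (146/77, 29/77). The projection is proj_W(v) = U c.
Check: (v - proj_W(v)) · u_1 = 0  (should be 0).
Check: (v - proj_W(v)) · u_2 = 0  (should be 0).
Result: proj_W(v) = (233/77, 234/77, -146/77).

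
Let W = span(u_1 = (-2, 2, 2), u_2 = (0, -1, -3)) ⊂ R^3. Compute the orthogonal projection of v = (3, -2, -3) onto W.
proj_W(v) = (18/7, -37/14, -39/14)

Set up U = [u_1 | ... | u_2] ∈ R^(3×2). The projector onto W = col(U) is P = U (U^T U)^(-1) U^T.
Compute U^T U =
  [12, -8]
  [-8, 10],
and U^T v = (-16, 11).
Solve U^T U · c = U^T v for the coefficients: c = (-9/7, 1/14). The projection is proj_W(v) = U c.
Check: (v - proj_W(v)) · u_1 = 0  (should be 0).
Check: (v - proj_W(v)) · u_2 = 0  (should be 0).
Result: proj_W(v) = (18/7, -37/14, -39/14).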